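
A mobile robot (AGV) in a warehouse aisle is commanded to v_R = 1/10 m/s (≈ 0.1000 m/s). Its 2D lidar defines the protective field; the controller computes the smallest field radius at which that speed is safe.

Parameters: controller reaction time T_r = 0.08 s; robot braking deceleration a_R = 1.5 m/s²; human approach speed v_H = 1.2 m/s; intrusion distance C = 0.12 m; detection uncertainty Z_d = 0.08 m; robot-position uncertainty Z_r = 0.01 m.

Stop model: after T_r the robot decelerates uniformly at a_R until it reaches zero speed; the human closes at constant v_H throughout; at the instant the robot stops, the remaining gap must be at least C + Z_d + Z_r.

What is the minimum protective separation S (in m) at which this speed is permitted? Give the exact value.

T_s = v_R/a_R = (1/10)/(3/2) = 0.0667 s
robot covers v_R·T_r = 0.1000·0.0800 = 0.0080 m before braking
robot covers 0.1000·0.0667 − ½·1.5000·0.0667² = 0.0033 m while stopping
human over T_r+T_s: 1.2000·(0.0800+0.0667) = 0.1760 m
margins: 0.1200+0.0800+0.0100 = 0.2100 m
S_min ≈ 0.0080+0.0033+0.1760+0.2100  ⇒  S_min = 149/375 m

S_min = 149/375 m = 0.3973 m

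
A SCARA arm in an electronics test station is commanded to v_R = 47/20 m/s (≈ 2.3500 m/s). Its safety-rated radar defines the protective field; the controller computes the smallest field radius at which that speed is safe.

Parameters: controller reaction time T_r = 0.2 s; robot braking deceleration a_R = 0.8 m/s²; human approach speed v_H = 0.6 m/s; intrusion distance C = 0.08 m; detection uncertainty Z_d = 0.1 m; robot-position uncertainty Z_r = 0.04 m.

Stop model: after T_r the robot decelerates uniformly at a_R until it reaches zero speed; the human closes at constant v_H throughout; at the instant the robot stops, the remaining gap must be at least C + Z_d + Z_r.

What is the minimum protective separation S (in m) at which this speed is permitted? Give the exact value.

T_s = v_R/a_R = (47/20)/(4/5) = 2.9375 s
robot covers v_R·T_r = 2.3500·0.2000 = 0.4700 m before braking
robot under decel: 2.3500²/(2·0.8000) = 3.4516 m
human over T_r+T_s: 0.6000·(0.2000+2.9375) = 1.8825 m
C+Z_d+Z_r = 0.0800+0.1000+0.0400 = 0.2200 m
S_min ≈ 0.4700+3.4516+1.8825+0.2200  ⇒  S_min = 19277/3200 m

S_min = 19277/3200 m = 6.0241 m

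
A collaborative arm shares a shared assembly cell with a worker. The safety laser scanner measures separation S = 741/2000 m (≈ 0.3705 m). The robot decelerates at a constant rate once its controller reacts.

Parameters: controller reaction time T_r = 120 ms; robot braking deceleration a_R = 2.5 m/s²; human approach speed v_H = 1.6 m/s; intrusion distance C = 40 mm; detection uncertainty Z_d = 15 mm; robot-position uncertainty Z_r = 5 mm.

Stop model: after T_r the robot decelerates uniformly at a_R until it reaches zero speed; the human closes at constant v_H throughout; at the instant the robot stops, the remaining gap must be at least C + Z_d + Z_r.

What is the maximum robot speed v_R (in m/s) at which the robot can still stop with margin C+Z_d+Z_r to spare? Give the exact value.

collect terms ⇒ (1/5)·v_R² + (19/25)·v_R + (-237/2000) = 0
  disc = (19/25)² − 4·(1/5)·(-237/2000) = 1681/2500 ; √disc = 41/50
  v_R = (−(19/25) + 41/50) / (2·(1/5)) = 3/20 m/s
check:
T_s = v_R/a_R = (3/20)/(5/2) = 0.0600 s
reaction-phase robot travel = 0.1500·0.1200 = 0.0180 m
robot under decel: 0.1500²/(2·2.5000) = 0.0045 m
human closes 1.6000·0.1800 = 0.2880 m
residual clearance needed = 0.0400+0.0150+0.0050 = 0.0600 m
sum ≈ 0.0180+0.0045+0.2880+0.0600 ≈ 0.3705 m = S ✓

v_R_max = 3/20 m/s = 0.1500 m/s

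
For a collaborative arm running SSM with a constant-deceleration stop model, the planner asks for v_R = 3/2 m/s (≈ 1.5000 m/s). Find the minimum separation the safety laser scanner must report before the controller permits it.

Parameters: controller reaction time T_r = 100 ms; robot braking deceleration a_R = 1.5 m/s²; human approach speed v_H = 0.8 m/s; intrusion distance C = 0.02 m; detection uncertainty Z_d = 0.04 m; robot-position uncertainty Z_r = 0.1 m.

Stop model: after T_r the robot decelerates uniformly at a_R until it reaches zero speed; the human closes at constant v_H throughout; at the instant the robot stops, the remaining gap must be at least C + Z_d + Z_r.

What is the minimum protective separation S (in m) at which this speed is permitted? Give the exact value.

T_s = v_R/a_R = (3/2)/(3/2) = 1.0000 s
robot in T_r: 1.5000·0.1000 = 0.1500 m
robot covers 1.5000·1.0000 − ½·1.5000·1.0000² = 0.7500 m while stopping
person approaches 0.8000·(0.1000+1.0000) = 0.8800 m
margins: 0.0200+0.0400+0.1000 = 0.1600 m
S_min ≈ 0.1500+0.7500+0.8800+0.1600  ⇒  S_min = 97/50 m

S_min = 97/50 m = 1.9400 m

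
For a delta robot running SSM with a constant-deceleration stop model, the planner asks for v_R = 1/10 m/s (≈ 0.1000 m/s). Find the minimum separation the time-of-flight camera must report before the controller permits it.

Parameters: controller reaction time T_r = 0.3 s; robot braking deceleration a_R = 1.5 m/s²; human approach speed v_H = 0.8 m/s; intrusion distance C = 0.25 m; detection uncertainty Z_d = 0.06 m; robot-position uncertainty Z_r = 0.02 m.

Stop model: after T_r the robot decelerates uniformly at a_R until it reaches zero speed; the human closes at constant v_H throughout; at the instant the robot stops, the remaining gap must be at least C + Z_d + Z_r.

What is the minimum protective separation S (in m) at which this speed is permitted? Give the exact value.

S_min = 197/300 m = 0.6567 m

T_s = v_R/a_R = (1/10)/(3/2) = 0.0667 s
robot in T_r: 0.1000·0.3000 = 0.0300 m
robot under decel: 0.1000²/(2·1.5000) = 0.0033 m
human closes 0.8000·0.3667 = 0.2933 m
C+Z_d+Z_r = 0.2500+0.0600+0.0200 = 0.3300 m
S_min ≈ 0.0300+0.0033+0.2933+0.3300  ⇒  S_min = 197/300 m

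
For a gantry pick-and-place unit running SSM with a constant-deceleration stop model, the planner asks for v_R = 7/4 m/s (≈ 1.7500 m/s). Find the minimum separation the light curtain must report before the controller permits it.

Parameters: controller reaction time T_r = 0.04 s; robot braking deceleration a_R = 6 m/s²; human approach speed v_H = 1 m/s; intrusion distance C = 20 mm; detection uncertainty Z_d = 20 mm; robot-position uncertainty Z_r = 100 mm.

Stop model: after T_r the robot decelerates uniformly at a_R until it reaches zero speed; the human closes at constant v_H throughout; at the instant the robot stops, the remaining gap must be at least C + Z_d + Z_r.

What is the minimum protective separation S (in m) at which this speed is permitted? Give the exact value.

stop time T_s = (7/4)/6 = 0.2917 s
robot in T_r: 1.7500·0.0400 = 0.0700 m
braking distance = 1.7500²/(2·6.0000) = 0.2552 m
human over T_r+T_s: 1.0000·(0.0400+0.2917) = 0.3317 m
residual clearance needed = 0.0200+0.0200+0.1000 = 0.1400 m
S_min ≈ 0.0700+0.2552+0.3317+0.1400  ⇒  S_min = 51/64 m

S_min = 51/64 m = 0.7969 m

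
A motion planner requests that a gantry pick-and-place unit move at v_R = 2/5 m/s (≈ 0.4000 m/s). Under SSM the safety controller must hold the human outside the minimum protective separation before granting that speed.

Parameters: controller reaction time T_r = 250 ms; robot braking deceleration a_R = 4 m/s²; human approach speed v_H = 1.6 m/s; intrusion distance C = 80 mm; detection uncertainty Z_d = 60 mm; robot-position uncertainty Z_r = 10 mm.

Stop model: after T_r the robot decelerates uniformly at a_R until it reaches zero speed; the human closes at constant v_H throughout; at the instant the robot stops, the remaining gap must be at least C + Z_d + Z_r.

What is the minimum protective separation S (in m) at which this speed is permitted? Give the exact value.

stop time T_s = (2/5)/4 = 0.1000 s
robot covers v_R·T_r = 0.4000·0.2500 = 0.1000 m before braking
robot under decel: 0.4000²/(2·4.0000) = 0.0200 m
person approaches 1.6000·(0.2500+0.1000) = 0.5600 m
C+Z_d+Z_r = 0.0800+0.0600+0.0100 = 0.1500 m
S_min ≈ 0.1000+0.0200+0.5600+0.1500  ⇒  S_min = 83/100 m

S_min = 83/100 m = 0.8300 m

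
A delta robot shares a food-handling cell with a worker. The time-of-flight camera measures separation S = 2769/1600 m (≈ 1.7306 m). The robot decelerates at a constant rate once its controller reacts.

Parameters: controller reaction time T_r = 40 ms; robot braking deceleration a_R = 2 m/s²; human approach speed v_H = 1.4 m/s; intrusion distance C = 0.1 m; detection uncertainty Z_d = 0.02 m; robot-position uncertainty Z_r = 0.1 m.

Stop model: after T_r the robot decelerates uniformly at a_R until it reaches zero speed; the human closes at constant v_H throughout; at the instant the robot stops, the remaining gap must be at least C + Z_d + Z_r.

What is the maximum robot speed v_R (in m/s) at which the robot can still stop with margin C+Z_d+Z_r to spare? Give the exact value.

v_R_max = 27/20 m/s = 1.3500 m/s

at the boundary: (1/4)·v² + (37/50)·v + (-11637/8000) = 0
  disc = (37/50)² − 4·(1/4)·(-11637/8000) = 80089/40000 ; √disc = 283/200
  v_R = (−(37/50) + 283/200) / (2·(1/4)) = 27/20 m/s
check:
T_s = v_R/a_R = (27/20)/2 = 0.6750 s
robot in T_r: 1.3500·0.0400 = 0.0540 m
robot under decel: 1.3500²/(2·2.0000) = 0.4556 m
human over T_r+T_s: 1.4000·(0.0400+0.6750) = 1.0010 m
C+Z_d+Z_r = 0.1000+0.0200+0.1000 = 0.2200 m
sum ≈ 0.0540+0.4556+1.0010+0.2200 ≈ 1.7306 m = S ✓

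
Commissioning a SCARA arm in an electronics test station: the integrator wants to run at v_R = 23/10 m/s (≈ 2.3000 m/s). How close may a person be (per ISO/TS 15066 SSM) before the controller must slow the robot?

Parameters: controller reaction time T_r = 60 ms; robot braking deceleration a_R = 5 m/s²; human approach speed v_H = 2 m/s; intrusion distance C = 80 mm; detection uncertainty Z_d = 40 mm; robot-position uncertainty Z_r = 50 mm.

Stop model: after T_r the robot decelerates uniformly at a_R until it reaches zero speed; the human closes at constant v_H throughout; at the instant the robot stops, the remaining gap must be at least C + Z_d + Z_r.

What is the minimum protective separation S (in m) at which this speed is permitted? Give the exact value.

S_min = 1877/1000 m = 1.8770 m

T_s = v_R/a_R = (23/10)/5 = 0.4600 s
robot in T_r: 2.3000·0.0600 = 0.1380 m
robot covers 2.3000·0.4600 − ½·5.0000·0.4600² = 0.5290 m while stopping
person approaches 2.0000·(0.0600+0.4600) = 1.0400 m
C+Z_d+Z_r = 0.0800+0.0400+0.0500 = 0.1700 m
S_min ≈ 0.1380+0.5290+1.0400+0.1700  ⇒  S_min = 1877/1000 m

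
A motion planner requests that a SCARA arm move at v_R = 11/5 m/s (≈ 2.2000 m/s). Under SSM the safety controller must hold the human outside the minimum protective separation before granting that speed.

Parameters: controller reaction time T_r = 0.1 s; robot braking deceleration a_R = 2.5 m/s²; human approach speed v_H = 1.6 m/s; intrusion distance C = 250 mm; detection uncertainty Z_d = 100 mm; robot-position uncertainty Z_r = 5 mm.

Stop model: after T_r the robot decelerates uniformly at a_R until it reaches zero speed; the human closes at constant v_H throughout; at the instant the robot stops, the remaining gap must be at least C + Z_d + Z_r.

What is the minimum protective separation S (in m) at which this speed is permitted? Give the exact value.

S_min = 3111/1000 m = 3.1110 m

T_s = v_R/a_R = (11/5)/(5/2) = 0.8800 s
robot in T_r: 2.2000·0.1000 = 0.2200 m
robot under decel: 2.2000²/(2·2.5000) = 0.9680 m
person approaches 1.6000·(0.1000+0.8800) = 1.5680 m
residual clearance needed = 0.2500+0.1000+0.0050 = 0.3550 m
S_min ≈ 0.2200+0.9680+1.5680+0.3550  ⇒  S_min = 3111/1000 m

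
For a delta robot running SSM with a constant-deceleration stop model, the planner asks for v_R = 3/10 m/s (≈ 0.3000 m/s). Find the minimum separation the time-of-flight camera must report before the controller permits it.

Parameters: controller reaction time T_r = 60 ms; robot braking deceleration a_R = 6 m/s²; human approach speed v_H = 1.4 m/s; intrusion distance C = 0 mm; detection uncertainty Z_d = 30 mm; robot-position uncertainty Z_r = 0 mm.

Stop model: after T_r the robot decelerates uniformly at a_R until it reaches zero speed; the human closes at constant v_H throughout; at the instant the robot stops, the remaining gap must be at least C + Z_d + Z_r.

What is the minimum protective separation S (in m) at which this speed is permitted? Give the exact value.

S_min = 419/2000 m = 0.2095 m

stop time T_s = (3/10)/6 = 0.0500 s
reaction-phase robot travel = 0.3000·0.0600 = 0.0180 m
robot under decel: 0.3000²/(2·6.0000) = 0.0075 m
person approaches 1.4000·(0.0600+0.0500) = 0.1540 m
residual clearance needed = 0.0000+0.0300+0.0000 = 0.0300 m
S_min ≈ 0.0180+0.0075+0.1540+0.0300  ⇒  S_min = 419/2000 m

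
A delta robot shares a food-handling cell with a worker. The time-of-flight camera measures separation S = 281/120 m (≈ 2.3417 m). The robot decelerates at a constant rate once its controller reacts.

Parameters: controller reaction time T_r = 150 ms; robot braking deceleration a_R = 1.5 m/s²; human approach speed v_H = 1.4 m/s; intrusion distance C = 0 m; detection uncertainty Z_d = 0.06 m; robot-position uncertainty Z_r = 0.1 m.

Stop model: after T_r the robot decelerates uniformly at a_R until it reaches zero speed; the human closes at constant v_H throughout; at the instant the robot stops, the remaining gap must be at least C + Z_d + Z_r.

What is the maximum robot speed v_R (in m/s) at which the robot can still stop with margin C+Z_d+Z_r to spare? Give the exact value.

v_R_max = 13/10 m/s = 1.3000 m/s

quadratic (1/3)·v² + (13/12)·v + (-1183/600) = 0
  disc = (13/12)² − 4·(1/3)·(-1183/600) = 1521/400 ; √disc = 39/20
  v_R = (−(13/12) + 39/20) / (2·(1/3)) = 13/10 m/s
check:
stop time T_s = (13/10)/(3/2) = 0.8667 s
robot covers v_R·T_r = 1.3000·0.1500 = 0.1950 m before braking
robot covers 1.3000·0.8667 − ½·1.5000·0.8667² = 0.5633 m while stopping
human over T_r+T_s: 1.4000·(0.1500+0.8667) = 1.4233 m
residual clearance needed = 0.0000+0.0600+0.1000 = 0.1600 m
sum ≈ 0.1950+0.5633+1.4233+0.1600 ≈ 2.3417 m = S ✓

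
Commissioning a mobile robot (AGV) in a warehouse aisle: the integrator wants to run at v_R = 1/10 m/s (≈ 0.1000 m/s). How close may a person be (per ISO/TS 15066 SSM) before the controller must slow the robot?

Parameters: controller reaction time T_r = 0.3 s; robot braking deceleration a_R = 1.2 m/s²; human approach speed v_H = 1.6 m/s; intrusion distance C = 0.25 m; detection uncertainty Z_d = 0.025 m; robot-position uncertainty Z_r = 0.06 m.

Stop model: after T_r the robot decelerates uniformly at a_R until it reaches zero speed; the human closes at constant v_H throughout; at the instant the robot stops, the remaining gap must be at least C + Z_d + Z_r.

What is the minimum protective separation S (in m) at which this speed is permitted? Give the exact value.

braking lasts T_s = (1/10)/(6/5) = 0.0833 s
robot in T_r: 0.1000·0.3000 = 0.0300 m
robot covers 0.1000·0.0833 − ½·1.2000·0.0833² = 0.0042 m while stopping
person approaches 1.6000·(0.3000+0.0833) = 0.6133 m
margins: 0.2500+0.0250+0.0600 = 0.3350 m
S_min ≈ 0.0300+0.0042+0.6133+0.3350  ⇒  S_min = 393/400 m

S_min = 393/400 m = 0.9825 m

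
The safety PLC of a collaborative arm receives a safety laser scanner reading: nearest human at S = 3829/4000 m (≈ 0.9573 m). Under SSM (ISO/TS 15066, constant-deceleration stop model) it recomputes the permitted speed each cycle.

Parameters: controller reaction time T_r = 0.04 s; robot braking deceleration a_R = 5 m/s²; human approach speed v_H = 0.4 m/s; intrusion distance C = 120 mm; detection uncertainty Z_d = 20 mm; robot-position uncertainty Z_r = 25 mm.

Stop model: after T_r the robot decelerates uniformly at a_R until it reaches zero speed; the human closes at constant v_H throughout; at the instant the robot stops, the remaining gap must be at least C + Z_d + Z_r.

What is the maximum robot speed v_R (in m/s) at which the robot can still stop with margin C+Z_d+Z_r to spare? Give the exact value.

v_R_max = 9/4 m/s = 2.2500 m/s

collect terms ⇒ (1/10)·v_R² + (3/25)·v_R + (-621/800) = 0
  disc = (3/25)² − 4·(1/10)·(-621/800) = 3249/10000 ; √disc = 57/100
  v_R = (−(3/25) + 57/100) / (2·(1/10)) = 9/4 m/s
check:
braking lasts T_s = (9/4)/5 = 0.4500 s
reaction-phase robot travel = 2.2500·0.0400 = 0.0900 m
robot under decel: 2.2500²/(2·5.0000) = 0.5062 m
person approaches 0.4000·(0.0400+0.4500) = 0.1960 m
margins: 0.1200+0.0200+0.0250 = 0.1650 m
sum ≈ 0.0900+0.5062+0.1960+0.1650 ≈ 0.9573 m = S ✓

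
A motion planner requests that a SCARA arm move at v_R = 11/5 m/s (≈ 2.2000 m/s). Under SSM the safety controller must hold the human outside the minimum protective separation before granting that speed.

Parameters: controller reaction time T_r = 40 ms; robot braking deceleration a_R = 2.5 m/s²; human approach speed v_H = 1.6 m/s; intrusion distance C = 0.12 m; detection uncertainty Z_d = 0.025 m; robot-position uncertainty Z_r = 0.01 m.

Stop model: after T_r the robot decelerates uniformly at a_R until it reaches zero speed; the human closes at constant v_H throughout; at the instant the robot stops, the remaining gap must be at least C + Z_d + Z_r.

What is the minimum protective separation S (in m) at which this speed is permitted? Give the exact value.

S_min = 2683/1000 m = 2.6830 m

braking lasts T_s = (11/5)/(5/2) = 0.8800 s
robot covers v_R·T_r = 2.2000·0.0400 = 0.0880 m before braking
braking distance = 2.2000²/(2·2.5000) = 0.9680 m
human closes 1.6000·0.9200 = 1.4720 m
residual clearance needed = 0.1200+0.0250+0.0100 = 0.1550 m
S_min ≈ 0.0880+0.9680+1.4720+0.1550  ⇒  S_min = 2683/1000 m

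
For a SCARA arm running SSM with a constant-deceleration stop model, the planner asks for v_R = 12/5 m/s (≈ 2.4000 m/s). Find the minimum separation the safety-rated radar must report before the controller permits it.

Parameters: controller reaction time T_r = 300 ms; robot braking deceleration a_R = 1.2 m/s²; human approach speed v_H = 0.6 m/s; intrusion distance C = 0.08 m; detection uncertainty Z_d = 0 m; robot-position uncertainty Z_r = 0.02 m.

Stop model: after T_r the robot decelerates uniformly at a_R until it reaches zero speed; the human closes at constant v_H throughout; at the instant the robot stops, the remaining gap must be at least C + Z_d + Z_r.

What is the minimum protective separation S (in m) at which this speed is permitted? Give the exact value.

stop time T_s = (12/5)/(6/5) = 2.0000 s
robot covers v_R·T_r = 2.4000·0.3000 = 0.7200 m before braking
robot covers 2.4000·2.0000 − ½·1.2000·2.0000² = 2.4000 m while stopping
person approaches 0.6000·(0.3000+2.0000) = 1.3800 m
C+Z_d+Z_r = 0.0800+0.0000+0.0200 = 0.1000 m
S_min ≈ 0.7200+2.4000+1.3800+0.1000  ⇒  S_min = 23/5 m

S_min = 23/5 m = 4.6000 m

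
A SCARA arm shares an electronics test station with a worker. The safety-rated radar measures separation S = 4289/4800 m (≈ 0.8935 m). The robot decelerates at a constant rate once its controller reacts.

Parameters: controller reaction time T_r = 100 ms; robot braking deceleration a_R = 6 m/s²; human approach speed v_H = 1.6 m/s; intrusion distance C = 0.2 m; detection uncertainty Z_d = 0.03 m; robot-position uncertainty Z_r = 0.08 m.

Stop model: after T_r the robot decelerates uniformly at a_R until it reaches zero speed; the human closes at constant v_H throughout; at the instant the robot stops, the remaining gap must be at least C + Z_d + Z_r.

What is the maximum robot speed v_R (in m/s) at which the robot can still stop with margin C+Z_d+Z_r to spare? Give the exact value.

quadratic (1/12)·v² + (11/30)·v + (-2033/4800) = 0
  disc = (11/30)² − 4·(1/12)·(-2033/4800) = 441/1600 ; √disc = 21/40
  v_R = (−(11/30) + 21/40) / (2·(1/12)) = 19/20 m/s
check:
stop time T_s = (19/20)/6 = 0.1583 s
reaction-phase robot travel = 0.9500·0.1000 = 0.0950 m
robot under decel: 0.9500²/(2·6.0000) = 0.0752 m
person approaches 1.6000·(0.1000+0.1583) = 0.4133 m
residual clearance needed = 0.2000+0.0300+0.0800 = 0.3100 m
sum ≈ 0.0950+0.0752+0.4133+0.3100 ≈ 0.8935 m = S ✓

v_R_max = 19/20 m/s = 0.9500 m/s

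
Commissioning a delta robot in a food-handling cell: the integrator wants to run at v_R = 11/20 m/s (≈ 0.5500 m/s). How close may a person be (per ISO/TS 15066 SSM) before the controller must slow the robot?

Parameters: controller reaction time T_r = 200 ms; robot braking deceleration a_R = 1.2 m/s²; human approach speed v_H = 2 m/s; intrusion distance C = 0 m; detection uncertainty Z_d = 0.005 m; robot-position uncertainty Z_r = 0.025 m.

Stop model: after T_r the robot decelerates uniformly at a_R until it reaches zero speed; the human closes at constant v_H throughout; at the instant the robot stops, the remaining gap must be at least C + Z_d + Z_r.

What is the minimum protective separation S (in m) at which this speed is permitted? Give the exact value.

S_min = 7597/4800 m = 1.5827 m

T_s = v_R/a_R = (11/20)/(6/5) = 0.4583 s
robot covers v_R·T_r = 0.5500·0.2000 = 0.1100 m before braking
robot under decel: 0.5500²/(2·1.2000) = 0.1260 m
person approaches 2.0000·(0.2000+0.4583) = 1.3167 m
margins: 0.0000+0.0050+0.0250 = 0.0300 m
S_min ≈ 0.1100+0.1260+1.3167+0.0300  ⇒  S_min = 7597/4800 m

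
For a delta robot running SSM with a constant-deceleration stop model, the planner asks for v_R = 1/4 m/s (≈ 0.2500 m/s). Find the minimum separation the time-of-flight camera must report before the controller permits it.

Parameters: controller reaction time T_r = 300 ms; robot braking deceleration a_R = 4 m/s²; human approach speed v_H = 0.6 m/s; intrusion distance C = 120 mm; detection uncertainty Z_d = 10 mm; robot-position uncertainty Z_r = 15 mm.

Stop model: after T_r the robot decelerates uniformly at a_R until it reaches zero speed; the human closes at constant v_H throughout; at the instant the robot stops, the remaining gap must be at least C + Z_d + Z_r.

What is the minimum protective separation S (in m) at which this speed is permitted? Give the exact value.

S_min = 57/128 m = 0.4453 m

braking lasts T_s = (1/4)/4 = 0.0625 s
robot covers v_R·T_r = 0.2500·0.3000 = 0.0750 m before braking
braking distance = 0.2500²/(2·4.0000) = 0.0078 m
human over T_r+T_s: 0.6000·(0.3000+0.0625) = 0.2175 m
residual clearance needed = 0.1200+0.0100+0.0150 = 0.1450 m
S_min ≈ 0.0750+0.0078+0.2175+0.1450  ⇒  S_min = 57/128 m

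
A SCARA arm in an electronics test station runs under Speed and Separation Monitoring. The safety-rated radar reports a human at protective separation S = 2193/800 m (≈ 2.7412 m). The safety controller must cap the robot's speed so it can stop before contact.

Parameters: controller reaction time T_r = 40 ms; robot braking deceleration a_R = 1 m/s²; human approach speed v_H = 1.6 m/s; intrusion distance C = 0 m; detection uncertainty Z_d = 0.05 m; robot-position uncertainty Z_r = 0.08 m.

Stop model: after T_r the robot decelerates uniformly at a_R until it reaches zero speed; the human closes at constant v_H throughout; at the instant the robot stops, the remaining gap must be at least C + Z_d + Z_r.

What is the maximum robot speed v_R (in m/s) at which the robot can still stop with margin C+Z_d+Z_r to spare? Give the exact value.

collect terms ⇒ (1/2)·v_R² + (41/25)·v_R + (-10189/4000) = 0
  disc = (41/25)² − 4·(1/2)·(-10189/4000) = 77841/10000 ; √disc = 279/100
  v_R = (−(41/25) + 279/100) / (2·(1/2)) = 23/20 m/s
check:
T_s = v_R/a_R = (23/20)/1 = 1.1500 s
robot in T_r: 1.1500·0.0400 = 0.0460 m
robot under decel: 1.1500²/(2·1.0000) = 0.6613 m
human over T_r+T_s: 1.6000·(0.0400+1.1500) = 1.9040 m
residual clearance needed = 0.0000+0.0500+0.0800 = 0.1300 m
sum ≈ 0.0460+0.6613+1.9040+0.1300 ≈ 2.7412 m = S ✓

v_R_max = 23/20 m/s = 1.1500 m/s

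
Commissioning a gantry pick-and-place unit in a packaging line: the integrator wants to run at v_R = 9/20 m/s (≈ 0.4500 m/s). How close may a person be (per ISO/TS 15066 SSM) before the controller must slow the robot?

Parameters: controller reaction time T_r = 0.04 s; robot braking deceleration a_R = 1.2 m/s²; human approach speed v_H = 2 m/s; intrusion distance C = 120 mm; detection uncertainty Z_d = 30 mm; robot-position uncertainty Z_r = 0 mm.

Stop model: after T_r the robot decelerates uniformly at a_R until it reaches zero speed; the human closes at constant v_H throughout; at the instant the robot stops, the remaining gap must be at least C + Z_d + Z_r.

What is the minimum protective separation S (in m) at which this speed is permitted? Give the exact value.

T_s = v_R/a_R = (9/20)/(6/5) = 0.3750 s
robot in T_r: 0.4500·0.0400 = 0.0180 m
braking distance = 0.4500²/(2·1.2000) = 0.0844 m
human over T_r+T_s: 2.0000·(0.0400+0.3750) = 0.8300 m
margins: 0.1200+0.0300+0.0000 = 0.1500 m
S_min ≈ 0.0180+0.0844+0.8300+0.1500  ⇒  S_min = 8659/8000 m

S_min = 8659/8000 m = 1.0824 m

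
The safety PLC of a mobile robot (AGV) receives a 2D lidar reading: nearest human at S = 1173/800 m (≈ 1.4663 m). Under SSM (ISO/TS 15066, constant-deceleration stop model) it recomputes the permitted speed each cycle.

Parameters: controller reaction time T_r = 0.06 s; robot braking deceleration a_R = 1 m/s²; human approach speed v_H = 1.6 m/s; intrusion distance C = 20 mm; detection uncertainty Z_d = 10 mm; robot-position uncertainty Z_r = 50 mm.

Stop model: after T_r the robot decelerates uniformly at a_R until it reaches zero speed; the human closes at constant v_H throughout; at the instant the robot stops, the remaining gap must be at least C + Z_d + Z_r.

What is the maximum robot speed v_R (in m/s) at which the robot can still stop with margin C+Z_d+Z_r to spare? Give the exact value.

v_R_max = 13/20 m/s = 0.6500 m/s

at the boundary: (1/2)·v² + (83/50)·v + (-5161/4000) = 0
  disc = (83/50)² − 4·(1/2)·(-5161/4000) = 53361/10000 ; √disc = 231/100
  v_R = (−(83/50) + 231/100) / (2·(1/2)) = 13/20 m/s
check:
braking lasts T_s = (13/20)/1 = 0.6500 s
robot covers v_R·T_r = 0.6500·0.0600 = 0.0390 m before braking
robot covers 0.6500·0.6500 − ½·1.0000·0.6500² = 0.2112 m while stopping
human over T_r+T_s: 1.6000·(0.0600+0.6500) = 1.1360 m
C+Z_d+Z_r = 0.0200+0.0100+0.0500 = 0.0800 m
sum ≈ 0.0390+0.2112+1.1360+0.0800 ≈ 1.4663 m = S ✓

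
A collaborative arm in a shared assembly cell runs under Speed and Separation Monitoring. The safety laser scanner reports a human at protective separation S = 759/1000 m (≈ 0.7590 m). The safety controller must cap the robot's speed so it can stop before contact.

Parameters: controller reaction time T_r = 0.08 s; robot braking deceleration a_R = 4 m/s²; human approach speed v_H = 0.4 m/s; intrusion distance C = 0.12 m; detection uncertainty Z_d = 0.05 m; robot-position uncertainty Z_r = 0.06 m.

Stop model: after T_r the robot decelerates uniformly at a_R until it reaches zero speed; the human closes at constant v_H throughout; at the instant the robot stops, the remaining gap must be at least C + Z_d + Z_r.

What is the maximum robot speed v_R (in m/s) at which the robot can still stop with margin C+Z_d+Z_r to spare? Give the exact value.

v_R_max = 7/5 m/s = 1.4000 m/s

collect terms ⇒ (1/8)·v_R² + (9/50)·v_R + (-497/1000) = 0
  disc = (9/50)² − 4·(1/8)·(-497/1000) = 2809/10000 ; √disc = 53/100
  v_R = (−(9/50) + 53/100) / (2·(1/8)) = 7/5 m/s
check:
T_s = v_R/a_R = (7/5)/4 = 0.3500 s
robot covers v_R·T_r = 1.4000·0.0800 = 0.1120 m before braking
robot under decel: 1.4000²/(2·4.0000) = 0.2450 m
human closes 0.4000·0.4300 = 0.1720 m
residual clearance needed = 0.1200+0.0500+0.0600 = 0.2300 m
sum ≈ 0.1120+0.2450+0.1720+0.2300 ≈ 0.7590 m = S ✓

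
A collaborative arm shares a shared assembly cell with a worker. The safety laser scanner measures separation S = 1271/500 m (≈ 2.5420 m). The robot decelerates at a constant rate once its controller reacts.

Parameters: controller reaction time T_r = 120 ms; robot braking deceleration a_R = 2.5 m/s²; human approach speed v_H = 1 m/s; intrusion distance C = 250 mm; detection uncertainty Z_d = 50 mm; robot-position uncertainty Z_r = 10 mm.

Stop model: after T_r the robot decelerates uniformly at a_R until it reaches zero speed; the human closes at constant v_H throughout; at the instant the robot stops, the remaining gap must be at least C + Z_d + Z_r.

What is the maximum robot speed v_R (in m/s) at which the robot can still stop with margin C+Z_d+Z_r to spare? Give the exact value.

quadratic (1/5)·v² + (13/25)·v + (-264/125) = 0
  disc = (13/25)² − 4·(1/5)·(-264/125) = 49/25 ; √disc = 7/5
  v_R = (−(13/25) + 7/5) / (2·(1/5)) = 11/5 m/s
check:
T_s = v_R/a_R = (11/5)/(5/2) = 0.8800 s
robot in T_r: 2.2000·0.1200 = 0.2640 m
robot covers 2.2000·0.8800 − ½·2.5000·0.8800² = 0.9680 m while stopping
human over T_r+T_s: 1.0000·(0.1200+0.8800) = 1.0000 m
C+Z_d+Z_r = 0.2500+0.0500+0.0100 = 0.3100 m
sum ≈ 0.2640+0.9680+1.0000+0.3100 ≈ 2.5420 m = S ✓

v_R_max = 11/5 m/s = 2.2000 m/s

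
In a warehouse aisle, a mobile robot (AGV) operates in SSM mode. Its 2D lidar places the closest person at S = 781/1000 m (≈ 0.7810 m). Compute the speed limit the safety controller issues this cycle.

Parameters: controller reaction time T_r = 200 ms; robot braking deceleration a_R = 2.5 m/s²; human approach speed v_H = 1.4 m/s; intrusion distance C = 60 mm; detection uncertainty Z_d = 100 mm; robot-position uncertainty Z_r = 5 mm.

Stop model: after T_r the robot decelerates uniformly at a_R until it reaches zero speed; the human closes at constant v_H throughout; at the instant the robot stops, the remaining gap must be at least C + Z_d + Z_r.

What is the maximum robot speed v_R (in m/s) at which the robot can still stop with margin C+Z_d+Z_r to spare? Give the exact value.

v_R_max = 2/5 m/s = 0.4000 m/s

collect terms ⇒ (1/5)·v_R² + (19/25)·v_R + (-42/125) = 0
  disc = (19/25)² − 4·(1/5)·(-42/125) = 529/625 ; √disc = 23/25
  v_R = (−(19/25) + 23/25) / (2·(1/5)) = 2/5 m/s
check:
stop time T_s = (2/5)/(5/2) = 0.1600 s
robot in T_r: 0.4000·0.2000 = 0.0800 m
robot under decel: 0.4000²/(2·2.5000) = 0.0320 m
human closes 1.4000·0.3600 = 0.5040 m
C+Z_d+Z_r = 0.0600+0.1000+0.0050 = 0.1650 m
sum ≈ 0.0800+0.0320+0.5040+0.1650 ≈ 0.7810 m = S ✓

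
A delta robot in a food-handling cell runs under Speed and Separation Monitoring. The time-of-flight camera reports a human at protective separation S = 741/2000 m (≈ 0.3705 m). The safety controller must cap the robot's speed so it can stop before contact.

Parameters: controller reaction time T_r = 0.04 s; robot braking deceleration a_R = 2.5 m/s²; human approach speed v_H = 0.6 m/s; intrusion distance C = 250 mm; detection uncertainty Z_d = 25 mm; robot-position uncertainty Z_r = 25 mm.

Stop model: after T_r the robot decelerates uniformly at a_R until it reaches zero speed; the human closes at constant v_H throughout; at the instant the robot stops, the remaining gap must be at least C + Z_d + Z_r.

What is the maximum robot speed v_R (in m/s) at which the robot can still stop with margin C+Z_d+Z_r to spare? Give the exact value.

at the boundary: (1/5)·v² + (7/25)·v + (-93/2000) = 0
  disc = (7/25)² − 4·(1/5)·(-93/2000) = 289/2500 ; √disc = 17/50
  v_R = (−(7/25) + 17/50) / (2·(1/5)) = 3/20 m/s
check:
T_s = v_R/a_R = (3/20)/(5/2) = 0.0600 s
reaction-phase robot travel = 0.1500·0.0400 = 0.0060 m
braking distance = 0.1500²/(2·2.5000) = 0.0045 m
human closes 0.6000·0.1000 = 0.0600 m
residual clearance needed = 0.2500+0.0250+0.0250 = 0.3000 m
sum ≈ 0.0060+0.0045+0.0600+0.3000 ≈ 0.3705 m = S ✓

v_R_max = 3/20 m/s = 0.1500 m/s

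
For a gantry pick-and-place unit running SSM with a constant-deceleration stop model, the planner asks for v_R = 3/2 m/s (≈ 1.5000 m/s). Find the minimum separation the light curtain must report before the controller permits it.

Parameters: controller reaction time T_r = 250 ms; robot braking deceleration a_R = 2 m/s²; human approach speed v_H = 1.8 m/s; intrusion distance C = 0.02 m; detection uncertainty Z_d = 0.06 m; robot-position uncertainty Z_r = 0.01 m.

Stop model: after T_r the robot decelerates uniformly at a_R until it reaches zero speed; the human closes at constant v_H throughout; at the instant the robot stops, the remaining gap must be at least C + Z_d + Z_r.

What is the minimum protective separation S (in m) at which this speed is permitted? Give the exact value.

S_min = 1131/400 m = 2.8275 m

stop time T_s = (3/2)/2 = 0.7500 s
robot covers v_R·T_r = 1.5000·0.2500 = 0.3750 m before braking
robot under decel: 1.5000²/(2·2.0000) = 0.5625 m
person approaches 1.8000·(0.2500+0.7500) = 1.8000 m
margins: 0.0200+0.0600+0.0100 = 0.0900 m
S_min ≈ 0.3750+0.5625+1.8000+0.0900  ⇒  S_min = 1131/400 m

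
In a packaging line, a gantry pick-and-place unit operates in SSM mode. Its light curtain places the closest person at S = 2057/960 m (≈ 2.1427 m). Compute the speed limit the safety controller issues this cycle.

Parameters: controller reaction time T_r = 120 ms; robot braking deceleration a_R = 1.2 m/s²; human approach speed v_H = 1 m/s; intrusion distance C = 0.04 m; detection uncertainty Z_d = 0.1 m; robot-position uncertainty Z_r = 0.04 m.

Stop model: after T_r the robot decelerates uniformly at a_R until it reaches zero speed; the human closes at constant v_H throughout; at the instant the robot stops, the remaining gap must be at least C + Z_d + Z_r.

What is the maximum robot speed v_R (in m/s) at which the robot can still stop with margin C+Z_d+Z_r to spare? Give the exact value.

v_R_max = 5/4 m/s = 1.2500 m/s

at the boundary: (5/12)·v² + (143/150)·v + (-1769/960) = 0
  disc = (143/150)² − 4·(5/12)·(-1769/960) = 159201/40000 ; √disc = 399/200
  v_R = (−(143/150) + 399/200) / (2·(5/12)) = 5/4 m/s
check:
stop time T_s = (5/4)/(6/5) = 1.0417 s
reaction-phase robot travel = 1.2500·0.1200 = 0.1500 m
robot under decel: 1.2500²/(2·1.2000) = 0.6510 m
person approaches 1.0000·(0.1200+1.0417) = 1.1617 m
residual clearance needed = 0.0400+0.1000+0.0400 = 0.1800 m
sum ≈ 0.1500+0.6510+1.1617+0.1800 ≈ 2.1427 m = S ✓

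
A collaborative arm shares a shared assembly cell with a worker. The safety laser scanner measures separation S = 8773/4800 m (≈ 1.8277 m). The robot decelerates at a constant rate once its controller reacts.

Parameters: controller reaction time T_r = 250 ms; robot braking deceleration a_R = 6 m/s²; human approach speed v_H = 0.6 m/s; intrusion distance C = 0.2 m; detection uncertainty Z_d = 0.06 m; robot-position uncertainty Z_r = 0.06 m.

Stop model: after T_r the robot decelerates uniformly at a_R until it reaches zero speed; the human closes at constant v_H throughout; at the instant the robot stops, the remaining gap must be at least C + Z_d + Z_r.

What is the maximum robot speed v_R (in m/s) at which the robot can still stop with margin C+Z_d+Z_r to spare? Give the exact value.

collect terms ⇒ (1/12)·v_R² + (7/20)·v_R + (-6517/4800) = 0
  disc = (7/20)² − 4·(1/12)·(-6517/4800) = 8281/14400 ; √disc = 91/120
  v_R = (−(7/20) + 91/120) / (2·(1/12)) = 49/20 m/s
check:
braking lasts T_s = (49/20)/6 = 0.4083 s
robot in T_r: 2.4500·0.2500 = 0.6125 m
robot covers 2.4500·0.4083 − ½·6.0000·0.4083² = 0.5002 m while stopping
human over T_r+T_s: 0.6000·(0.2500+0.4083) = 0.3950 m
C+Z_d+Z_r = 0.2000+0.0600+0.0600 = 0.3200 m
sum ≈ 0.6125+0.5002+0.3950+0.3200 ≈ 1.8277 m = S ✓

v_R_max = 49/20 m/s = 2.4500 m/s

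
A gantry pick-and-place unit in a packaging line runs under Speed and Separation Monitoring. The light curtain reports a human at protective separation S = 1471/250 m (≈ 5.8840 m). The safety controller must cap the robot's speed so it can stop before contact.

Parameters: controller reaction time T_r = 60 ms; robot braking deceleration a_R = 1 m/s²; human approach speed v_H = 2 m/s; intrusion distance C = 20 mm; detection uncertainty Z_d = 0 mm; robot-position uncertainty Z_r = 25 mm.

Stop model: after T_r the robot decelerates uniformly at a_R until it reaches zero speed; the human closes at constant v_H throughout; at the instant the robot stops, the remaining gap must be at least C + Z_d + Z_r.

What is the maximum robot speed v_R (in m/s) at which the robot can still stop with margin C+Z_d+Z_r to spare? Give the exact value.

v_R_max = 19/10 m/s = 1.9000 m/s

at the boundary: (1/2)·v² + (103/50)·v + (-5719/1000) = 0
  disc = (103/50)² − 4·(1/2)·(-5719/1000) = 9801/625 ; √disc = 99/25
  v_R = (−(103/50) + 99/25) / (2·(1/2)) = 19/10 m/s
check:
T_s = v_R/a_R = (19/10)/1 = 1.9000 s
robot in T_r: 1.9000·0.0600 = 0.1140 m
robot under decel: 1.9000²/(2·1.0000) = 1.8050 m
person approaches 2.0000·(0.0600+1.9000) = 3.9200 m
C+Z_d+Z_r = 0.0200+0.0000+0.0250 = 0.0450 m
sum ≈ 0.1140+1.8050+3.9200+0.0450 ≈ 5.8840 m = S ✓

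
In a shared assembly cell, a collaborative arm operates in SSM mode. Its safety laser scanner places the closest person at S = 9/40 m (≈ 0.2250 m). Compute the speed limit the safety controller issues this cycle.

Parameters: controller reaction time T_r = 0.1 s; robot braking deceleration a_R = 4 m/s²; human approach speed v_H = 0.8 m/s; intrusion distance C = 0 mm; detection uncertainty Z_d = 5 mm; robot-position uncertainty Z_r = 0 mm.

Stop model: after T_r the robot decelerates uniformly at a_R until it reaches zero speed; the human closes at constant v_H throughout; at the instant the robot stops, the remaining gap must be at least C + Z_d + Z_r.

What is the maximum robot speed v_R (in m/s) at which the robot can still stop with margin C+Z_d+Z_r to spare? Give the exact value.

v_R_max = 2/5 m/s = 0.4000 m/s

at the boundary: (1/8)·v² + (3/10)·v + (-7/50) = 0
  disc = (3/10)² − 4·(1/8)·(-7/50) = 4/25 ; √disc = 2/5
  v_R = (−(3/10) + 2/5) / (2·(1/8)) = 2/5 m/s
check:
braking lasts T_s = (2/5)/4 = 0.1000 s
reaction-phase robot travel = 0.4000·0.1000 = 0.0400 m
robot covers 0.4000·0.1000 − ½·4.0000·0.1000² = 0.0200 m while stopping
human closes 0.8000·0.2000 = 0.1600 m
margins: 0.0000+0.0050+0.0000 = 0.0050 m
sum ≈ 0.0400+0.0200+0.1600+0.0050 ≈ 0.2250 m = S ✓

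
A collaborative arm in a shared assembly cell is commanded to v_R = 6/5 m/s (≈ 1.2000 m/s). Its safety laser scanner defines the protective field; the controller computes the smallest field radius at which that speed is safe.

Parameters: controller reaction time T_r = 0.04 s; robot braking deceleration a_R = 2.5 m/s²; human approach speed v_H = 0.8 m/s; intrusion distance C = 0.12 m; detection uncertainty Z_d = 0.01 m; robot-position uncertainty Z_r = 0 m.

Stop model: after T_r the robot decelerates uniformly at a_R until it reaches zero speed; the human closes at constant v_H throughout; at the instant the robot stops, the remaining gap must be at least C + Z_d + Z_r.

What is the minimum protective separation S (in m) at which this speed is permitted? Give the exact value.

S_min = 441/500 m = 0.8820 m

stop time T_s = (6/5)/(5/2) = 0.4800 s
reaction-phase robot travel = 1.2000·0.0400 = 0.0480 m
braking distance = 1.2000²/(2·2.5000) = 0.2880 m
human closes 0.8000·0.5200 = 0.4160 m
margins: 0.1200+0.0100+0.0000 = 0.1300 m
S_min ≈ 0.0480+0.2880+0.4160+0.1300  ⇒  S_min = 441/500 m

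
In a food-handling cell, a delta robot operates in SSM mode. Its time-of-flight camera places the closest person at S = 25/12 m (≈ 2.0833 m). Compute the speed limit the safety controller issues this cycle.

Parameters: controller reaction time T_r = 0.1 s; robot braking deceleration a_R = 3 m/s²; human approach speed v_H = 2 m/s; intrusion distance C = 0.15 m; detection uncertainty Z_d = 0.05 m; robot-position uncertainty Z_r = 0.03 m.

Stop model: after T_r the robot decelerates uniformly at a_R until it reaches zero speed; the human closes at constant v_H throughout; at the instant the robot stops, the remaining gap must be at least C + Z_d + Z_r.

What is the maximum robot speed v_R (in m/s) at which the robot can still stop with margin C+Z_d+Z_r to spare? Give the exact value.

v_R_max = 8/5 m/s = 1.6000 m/s

at the boundary: (1/6)·v² + (23/30)·v + (-124/75) = 0
  disc = (23/30)² − 4·(1/6)·(-124/75) = 169/100 ; √disc = 13/10
  v_R = (−(23/30) + 13/10) / (2·(1/6)) = 8/5 m/s
check:
braking lasts T_s = (8/5)/3 = 0.5333 s
robot in T_r: 1.6000·0.1000 = 0.1600 m
braking distance = 1.6000²/(2·3.0000) = 0.4267 m
human closes 2.0000·0.6333 = 1.2667 m
margins: 0.1500+0.0500+0.0300 = 0.2300 m
sum ≈ 0.1600+0.4267+1.2667+0.2300 ≈ 2.0833 m = S ✓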